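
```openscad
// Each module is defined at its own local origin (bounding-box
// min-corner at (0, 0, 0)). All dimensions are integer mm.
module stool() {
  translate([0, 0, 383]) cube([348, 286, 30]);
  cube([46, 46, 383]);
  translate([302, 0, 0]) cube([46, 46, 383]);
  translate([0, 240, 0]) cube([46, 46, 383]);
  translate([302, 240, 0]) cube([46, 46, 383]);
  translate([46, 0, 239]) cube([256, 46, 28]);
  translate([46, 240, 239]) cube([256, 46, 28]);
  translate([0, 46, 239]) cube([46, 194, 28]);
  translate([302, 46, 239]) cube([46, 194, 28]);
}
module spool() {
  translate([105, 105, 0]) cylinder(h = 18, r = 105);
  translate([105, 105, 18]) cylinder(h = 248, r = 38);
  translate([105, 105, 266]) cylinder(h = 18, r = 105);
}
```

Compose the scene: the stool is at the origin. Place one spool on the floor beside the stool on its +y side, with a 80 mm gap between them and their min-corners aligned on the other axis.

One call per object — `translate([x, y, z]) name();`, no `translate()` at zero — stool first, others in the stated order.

stool();
translate([0, 366, 0]) spool();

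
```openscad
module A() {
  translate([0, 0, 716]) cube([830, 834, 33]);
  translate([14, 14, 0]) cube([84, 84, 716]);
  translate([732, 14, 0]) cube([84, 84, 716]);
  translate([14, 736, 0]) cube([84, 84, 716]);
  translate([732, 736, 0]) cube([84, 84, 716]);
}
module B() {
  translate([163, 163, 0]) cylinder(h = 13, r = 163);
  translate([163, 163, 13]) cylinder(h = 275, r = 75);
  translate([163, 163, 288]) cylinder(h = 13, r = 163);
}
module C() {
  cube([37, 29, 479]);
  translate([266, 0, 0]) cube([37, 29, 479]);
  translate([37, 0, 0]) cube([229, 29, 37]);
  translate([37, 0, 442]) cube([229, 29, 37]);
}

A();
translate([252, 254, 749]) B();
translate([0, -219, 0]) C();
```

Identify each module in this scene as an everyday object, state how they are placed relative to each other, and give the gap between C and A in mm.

A is a table. B is a spool. C is a picture frame. The spool is on top of the table, centred. The picture frame is on the floor beside the table on its −y side. The gap between the picture frame and the table is 190 mm.

The picture frame's nearest face is 190 mm from the table's −y face.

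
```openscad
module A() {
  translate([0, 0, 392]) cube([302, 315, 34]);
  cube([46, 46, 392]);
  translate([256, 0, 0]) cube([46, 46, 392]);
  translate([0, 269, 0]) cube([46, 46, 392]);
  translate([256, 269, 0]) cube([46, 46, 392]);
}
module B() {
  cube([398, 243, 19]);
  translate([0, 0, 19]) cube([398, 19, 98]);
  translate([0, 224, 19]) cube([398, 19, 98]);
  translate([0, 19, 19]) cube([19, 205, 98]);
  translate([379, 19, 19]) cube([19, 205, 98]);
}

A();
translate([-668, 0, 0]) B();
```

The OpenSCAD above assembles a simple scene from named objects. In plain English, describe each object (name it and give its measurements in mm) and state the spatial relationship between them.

A is a four-legged stool. The seat is a 302×315×34 mm slab whose top surface is at z = 426 mm; four square legs, each 46×46 mm in cross-section, run from the floor (z = 0) to the underside of the seat, each flush with a corner of the seat.

B is an open-topped rectangular box: outside dimensions 398×243×117 mm, with a uniform wall and base thickness of 19 mm. The base is a full 398×243 slab on the floor; four walls sit on top of the base. The front and back walls (the −y and +y sides) span the full width; the two side walls fit between them.

The open box is on the floor beside the stool on its −x side.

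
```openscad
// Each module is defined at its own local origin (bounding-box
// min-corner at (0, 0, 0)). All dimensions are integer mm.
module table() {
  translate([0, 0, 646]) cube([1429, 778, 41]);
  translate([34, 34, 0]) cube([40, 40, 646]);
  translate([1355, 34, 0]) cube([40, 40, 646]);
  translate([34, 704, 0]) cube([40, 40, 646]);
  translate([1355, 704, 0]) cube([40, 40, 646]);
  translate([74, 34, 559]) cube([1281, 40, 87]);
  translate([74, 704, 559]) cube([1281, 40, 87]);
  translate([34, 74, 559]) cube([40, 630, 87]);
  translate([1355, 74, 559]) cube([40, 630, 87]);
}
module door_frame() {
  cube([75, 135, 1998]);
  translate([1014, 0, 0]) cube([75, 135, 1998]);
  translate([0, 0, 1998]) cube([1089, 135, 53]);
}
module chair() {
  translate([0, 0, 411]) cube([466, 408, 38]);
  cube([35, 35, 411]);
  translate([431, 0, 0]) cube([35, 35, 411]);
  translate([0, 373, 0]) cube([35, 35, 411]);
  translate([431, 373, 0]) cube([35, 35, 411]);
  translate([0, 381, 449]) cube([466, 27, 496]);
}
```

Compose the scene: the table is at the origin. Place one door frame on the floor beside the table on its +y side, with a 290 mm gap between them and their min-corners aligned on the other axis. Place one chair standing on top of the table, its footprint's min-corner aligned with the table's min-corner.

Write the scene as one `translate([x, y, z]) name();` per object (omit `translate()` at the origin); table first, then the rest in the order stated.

table();
translate([0, 1068, 0]) door_frame();
translate([0, 0, 687]) chair();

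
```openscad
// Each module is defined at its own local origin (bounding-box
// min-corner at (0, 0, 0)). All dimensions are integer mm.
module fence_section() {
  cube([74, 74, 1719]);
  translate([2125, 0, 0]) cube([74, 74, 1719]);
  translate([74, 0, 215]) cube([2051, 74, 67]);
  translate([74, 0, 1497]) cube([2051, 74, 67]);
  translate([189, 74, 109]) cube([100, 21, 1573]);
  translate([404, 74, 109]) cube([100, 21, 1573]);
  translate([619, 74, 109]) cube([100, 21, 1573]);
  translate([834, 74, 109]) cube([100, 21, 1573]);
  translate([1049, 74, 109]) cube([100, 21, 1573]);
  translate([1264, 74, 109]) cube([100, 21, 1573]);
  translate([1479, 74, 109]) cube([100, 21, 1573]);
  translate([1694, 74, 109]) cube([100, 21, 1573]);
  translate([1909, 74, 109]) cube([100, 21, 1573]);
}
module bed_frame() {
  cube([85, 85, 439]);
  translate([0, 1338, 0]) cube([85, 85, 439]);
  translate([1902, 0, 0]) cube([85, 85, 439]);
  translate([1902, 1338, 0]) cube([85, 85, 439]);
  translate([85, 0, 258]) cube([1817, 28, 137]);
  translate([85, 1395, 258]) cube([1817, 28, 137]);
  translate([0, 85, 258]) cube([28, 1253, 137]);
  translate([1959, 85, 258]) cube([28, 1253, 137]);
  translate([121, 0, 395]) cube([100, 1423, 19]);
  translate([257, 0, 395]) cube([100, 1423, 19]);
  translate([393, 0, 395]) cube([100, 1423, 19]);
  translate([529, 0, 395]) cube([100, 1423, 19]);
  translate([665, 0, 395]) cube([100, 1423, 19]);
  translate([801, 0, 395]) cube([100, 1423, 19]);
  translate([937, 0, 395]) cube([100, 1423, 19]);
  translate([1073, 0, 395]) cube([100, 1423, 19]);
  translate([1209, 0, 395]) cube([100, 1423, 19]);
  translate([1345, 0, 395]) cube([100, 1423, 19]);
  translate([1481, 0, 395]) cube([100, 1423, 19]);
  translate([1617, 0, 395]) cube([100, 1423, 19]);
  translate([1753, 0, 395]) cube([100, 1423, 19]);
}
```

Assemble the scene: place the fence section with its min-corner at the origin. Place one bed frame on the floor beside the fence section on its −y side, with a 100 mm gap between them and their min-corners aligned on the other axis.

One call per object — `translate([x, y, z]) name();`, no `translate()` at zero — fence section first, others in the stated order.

fence_section();
translate([0, -1523, 0]) bed_frame();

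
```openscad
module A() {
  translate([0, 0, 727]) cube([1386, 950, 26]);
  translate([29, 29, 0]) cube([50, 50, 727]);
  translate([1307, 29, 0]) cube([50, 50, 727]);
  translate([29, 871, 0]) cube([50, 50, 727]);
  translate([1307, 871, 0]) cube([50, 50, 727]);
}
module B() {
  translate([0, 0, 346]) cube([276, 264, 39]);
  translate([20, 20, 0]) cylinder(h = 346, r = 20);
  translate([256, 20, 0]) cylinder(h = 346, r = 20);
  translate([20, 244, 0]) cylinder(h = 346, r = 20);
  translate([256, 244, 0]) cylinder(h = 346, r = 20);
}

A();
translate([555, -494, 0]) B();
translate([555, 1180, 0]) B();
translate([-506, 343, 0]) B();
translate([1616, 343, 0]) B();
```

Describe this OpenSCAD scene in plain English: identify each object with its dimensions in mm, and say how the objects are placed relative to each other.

A is a rectangular dining table. The top is 1386×950×26 mm with its upper surface at z = 753 mm. It stands on four 50×50 mm square legs, each inset 29 mm from the nearest pair of top edges, running from the floor to the underside of the top.

B is a simple wooden stool: a rectangular seat 276 mm (x) by 264 mm (y), 39 mm thick, top face at z = 385 mm, on four round legs, each 40 mm in diameter. The legs rest on z = 0, each leg's axis is inset half a diameter from the nearest pair of seat edges (so the leg's bounding box is flush with the corner).

Four stools sit around the table at the −y, +y, −x, +x sides.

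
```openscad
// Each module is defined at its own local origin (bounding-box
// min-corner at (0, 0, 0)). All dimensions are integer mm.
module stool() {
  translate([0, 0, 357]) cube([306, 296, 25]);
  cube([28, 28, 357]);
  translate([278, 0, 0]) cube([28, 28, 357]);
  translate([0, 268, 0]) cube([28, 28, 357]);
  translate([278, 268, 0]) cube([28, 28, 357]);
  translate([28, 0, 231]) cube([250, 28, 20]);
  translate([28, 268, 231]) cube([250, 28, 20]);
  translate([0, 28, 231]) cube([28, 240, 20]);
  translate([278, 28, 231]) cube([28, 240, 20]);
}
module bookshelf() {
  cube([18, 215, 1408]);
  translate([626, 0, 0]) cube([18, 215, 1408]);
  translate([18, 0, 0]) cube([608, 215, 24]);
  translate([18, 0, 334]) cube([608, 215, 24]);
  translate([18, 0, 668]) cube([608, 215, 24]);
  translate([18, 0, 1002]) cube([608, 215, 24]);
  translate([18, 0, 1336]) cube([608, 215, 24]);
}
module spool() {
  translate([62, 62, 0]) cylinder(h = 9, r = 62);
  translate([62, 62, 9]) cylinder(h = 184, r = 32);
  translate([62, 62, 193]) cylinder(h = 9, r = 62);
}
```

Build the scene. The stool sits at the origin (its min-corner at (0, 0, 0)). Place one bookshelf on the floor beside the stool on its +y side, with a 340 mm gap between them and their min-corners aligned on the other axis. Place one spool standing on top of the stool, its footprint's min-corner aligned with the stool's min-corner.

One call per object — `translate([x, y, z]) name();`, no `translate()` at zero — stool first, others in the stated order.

stool();
translate([0, 636, 0]) bookshelf();
translate([0, 0, 382]) spool();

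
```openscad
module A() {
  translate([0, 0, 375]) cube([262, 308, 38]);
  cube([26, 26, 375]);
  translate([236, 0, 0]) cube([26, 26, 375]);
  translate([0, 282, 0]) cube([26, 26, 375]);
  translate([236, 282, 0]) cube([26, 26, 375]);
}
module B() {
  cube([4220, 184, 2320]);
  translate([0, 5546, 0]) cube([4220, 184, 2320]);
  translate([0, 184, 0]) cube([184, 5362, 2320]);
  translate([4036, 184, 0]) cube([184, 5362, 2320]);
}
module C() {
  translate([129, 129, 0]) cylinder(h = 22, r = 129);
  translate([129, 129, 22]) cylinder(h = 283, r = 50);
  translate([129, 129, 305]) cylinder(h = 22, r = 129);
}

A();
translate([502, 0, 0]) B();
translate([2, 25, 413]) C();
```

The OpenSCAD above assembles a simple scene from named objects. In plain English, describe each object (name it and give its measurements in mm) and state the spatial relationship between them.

A is a four-legged stool. The seat is 262×308 mm, 38 mm thick, top at z = 413 mm. It stands on four square legs, each 26×26 mm in cross-section, from z = 0 to the seat underside, each flush with a corner of the seat.

B is the wall frame of a small rectangular building: four walls, each 2320 mm tall and 184 mm thick, enclosing a footprint 4220 mm (x) by 5730 mm (y) outside-to-outside, with no floor or roof. The front and back walls (the −y and +y sides) span the full width; the two side walls fit between them.

C is a spool: two coaxial disc flanges of radius 129 mm and thickness 22 mm, joined by a core cylinder of radius 50 mm and height 283 mm. The lower flange rests on z = 0 and the three cylinders share a vertical axis.

The house frame is on the floor beside the stool on its +x side. The spool is on top of the stool, centred.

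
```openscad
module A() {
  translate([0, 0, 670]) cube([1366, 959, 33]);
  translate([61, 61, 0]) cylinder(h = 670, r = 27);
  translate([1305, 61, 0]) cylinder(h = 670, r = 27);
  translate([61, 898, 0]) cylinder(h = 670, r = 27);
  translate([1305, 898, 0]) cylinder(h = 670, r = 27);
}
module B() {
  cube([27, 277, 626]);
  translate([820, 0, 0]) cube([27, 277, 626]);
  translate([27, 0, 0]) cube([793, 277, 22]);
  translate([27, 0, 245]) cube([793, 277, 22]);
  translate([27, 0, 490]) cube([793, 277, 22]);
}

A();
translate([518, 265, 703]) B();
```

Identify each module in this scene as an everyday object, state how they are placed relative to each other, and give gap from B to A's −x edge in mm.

The bookshelf's min-x is at 518; the table's min-x is 0; gap = 518 mm.

A is a table. B is a bookshelf. The bookshelf is on top of the table. The gap from the bookshelf to the table's −x edge is 518 mm.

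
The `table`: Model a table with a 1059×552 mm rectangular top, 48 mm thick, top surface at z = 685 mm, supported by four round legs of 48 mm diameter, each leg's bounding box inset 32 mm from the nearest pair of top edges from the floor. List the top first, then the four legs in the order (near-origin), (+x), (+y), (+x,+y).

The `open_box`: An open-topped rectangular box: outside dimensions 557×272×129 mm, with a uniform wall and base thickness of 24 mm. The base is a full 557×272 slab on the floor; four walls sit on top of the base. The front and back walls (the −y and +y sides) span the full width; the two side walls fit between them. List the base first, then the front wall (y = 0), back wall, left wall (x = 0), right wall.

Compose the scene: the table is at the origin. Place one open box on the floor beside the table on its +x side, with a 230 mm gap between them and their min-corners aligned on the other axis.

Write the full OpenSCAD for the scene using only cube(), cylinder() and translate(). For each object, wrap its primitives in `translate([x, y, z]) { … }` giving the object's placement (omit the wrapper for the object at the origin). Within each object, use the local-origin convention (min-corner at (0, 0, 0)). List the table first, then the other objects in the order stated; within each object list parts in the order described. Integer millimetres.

translate([0, 0, 637]) cube([1059, 552, 48]);
translate([56, 56, 0]) cylinder(h = 637, r = 24);
translate([1003, 56, 0]) cylinder(h = 637, r = 24);
translate([56, 496, 0]) cylinder(h = 637, r = 24);
translate([1003, 496, 0]) cylinder(h = 637, r = 24);
translate([1289, 0, 0]) {
  cube([557, 272, 24]);
  translate([0, 0, 24]) cube([557, 24, 105]);
  translate([0, 248, 24]) cube([557, 24, 105]);
  translate([0, 24, 24]) cube([24, 224, 105]);
  translate([533, 24, 24]) cube([24, 224, 105]);
}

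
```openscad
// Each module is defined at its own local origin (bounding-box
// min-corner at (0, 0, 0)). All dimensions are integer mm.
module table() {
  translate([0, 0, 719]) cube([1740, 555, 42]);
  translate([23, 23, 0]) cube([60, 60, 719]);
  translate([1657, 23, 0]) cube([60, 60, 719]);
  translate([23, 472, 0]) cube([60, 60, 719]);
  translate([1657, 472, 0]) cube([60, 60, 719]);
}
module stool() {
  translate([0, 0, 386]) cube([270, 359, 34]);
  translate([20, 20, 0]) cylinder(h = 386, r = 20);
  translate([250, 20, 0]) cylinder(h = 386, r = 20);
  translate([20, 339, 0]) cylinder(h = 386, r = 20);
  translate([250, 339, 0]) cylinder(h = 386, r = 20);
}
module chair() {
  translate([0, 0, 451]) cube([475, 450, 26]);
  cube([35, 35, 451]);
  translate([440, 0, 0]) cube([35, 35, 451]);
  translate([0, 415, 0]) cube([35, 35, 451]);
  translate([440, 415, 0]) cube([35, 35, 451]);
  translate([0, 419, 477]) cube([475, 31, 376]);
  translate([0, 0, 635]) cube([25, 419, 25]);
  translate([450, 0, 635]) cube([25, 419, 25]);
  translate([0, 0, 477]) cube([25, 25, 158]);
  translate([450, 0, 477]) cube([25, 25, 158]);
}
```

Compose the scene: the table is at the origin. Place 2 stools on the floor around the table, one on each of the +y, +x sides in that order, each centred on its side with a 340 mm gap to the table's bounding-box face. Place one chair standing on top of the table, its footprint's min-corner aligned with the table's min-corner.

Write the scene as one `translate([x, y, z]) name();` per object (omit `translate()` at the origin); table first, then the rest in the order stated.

table();
translate([735, 895, 0]) stool();
translate([2080, 98, 0]) stool();
translate([0, 0, 761]) chair();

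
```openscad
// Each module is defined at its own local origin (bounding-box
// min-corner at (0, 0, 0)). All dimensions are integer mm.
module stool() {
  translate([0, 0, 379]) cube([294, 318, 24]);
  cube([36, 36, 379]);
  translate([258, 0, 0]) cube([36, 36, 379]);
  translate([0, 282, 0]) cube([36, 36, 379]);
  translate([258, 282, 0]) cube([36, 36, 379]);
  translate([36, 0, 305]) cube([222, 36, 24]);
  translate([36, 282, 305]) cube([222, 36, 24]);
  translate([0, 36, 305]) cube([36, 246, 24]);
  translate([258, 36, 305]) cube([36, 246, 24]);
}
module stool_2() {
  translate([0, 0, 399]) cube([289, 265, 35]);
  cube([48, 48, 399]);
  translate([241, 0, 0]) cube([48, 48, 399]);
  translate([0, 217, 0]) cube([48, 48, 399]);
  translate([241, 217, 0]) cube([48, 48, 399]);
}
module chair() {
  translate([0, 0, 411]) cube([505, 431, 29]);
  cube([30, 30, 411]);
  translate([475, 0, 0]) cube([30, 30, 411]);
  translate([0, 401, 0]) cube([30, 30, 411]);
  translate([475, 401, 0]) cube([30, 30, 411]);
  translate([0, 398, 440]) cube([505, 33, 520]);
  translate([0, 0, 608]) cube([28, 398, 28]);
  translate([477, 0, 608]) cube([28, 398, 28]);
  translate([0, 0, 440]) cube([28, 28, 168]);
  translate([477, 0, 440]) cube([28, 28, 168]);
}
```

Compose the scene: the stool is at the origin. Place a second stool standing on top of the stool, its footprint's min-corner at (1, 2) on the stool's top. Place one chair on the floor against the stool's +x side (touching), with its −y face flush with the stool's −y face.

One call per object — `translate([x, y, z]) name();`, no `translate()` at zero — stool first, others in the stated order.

stool();
translate([1, 2, 403]) stool_2();
translate([294, 0, 0]) chair();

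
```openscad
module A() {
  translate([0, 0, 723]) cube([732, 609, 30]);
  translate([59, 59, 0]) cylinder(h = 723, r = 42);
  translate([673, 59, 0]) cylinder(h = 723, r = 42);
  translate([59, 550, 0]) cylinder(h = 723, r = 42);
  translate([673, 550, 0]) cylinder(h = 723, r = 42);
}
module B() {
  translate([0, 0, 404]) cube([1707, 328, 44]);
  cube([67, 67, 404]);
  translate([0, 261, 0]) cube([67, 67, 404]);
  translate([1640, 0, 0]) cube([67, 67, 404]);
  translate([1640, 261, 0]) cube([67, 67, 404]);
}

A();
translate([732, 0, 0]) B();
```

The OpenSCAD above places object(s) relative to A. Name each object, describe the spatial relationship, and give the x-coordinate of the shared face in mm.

The table's +x face and the bench's −x face are both at x = 732 mm.

A is a table. B is a bench. The bench is against the table's +x side, with their −y faces flush. The x-coordinate of the shared face is 732 mm.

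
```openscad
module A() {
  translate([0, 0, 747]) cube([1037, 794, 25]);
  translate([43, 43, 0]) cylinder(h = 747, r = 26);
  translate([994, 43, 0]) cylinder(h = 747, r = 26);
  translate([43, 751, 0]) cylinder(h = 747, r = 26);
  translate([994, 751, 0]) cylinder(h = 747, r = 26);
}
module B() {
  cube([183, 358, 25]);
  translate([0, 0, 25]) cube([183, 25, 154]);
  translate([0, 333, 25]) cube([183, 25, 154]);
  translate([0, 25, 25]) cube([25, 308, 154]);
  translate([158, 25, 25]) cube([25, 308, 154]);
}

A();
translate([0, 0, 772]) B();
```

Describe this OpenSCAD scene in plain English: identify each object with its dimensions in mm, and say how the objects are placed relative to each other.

A is a table: top 1037 mm (x) × 794 mm (y), 25 mm thick, upper face at z = 772 mm, on four round legs of 52 mm diameter, each leg's bounding box inset 17 mm from the nearest pair of top edges, running from z = 0 to the bottom of the top.

B is an open storage box with external size 183×358×179 mm and wall thickness 25 mm (the base is also 25 mm thick). The base covers the whole footprint; the four walls stand on the base, with the y-facing walls full-width and the x-facing walls fitting between their inner faces.

The open box is on top of the table.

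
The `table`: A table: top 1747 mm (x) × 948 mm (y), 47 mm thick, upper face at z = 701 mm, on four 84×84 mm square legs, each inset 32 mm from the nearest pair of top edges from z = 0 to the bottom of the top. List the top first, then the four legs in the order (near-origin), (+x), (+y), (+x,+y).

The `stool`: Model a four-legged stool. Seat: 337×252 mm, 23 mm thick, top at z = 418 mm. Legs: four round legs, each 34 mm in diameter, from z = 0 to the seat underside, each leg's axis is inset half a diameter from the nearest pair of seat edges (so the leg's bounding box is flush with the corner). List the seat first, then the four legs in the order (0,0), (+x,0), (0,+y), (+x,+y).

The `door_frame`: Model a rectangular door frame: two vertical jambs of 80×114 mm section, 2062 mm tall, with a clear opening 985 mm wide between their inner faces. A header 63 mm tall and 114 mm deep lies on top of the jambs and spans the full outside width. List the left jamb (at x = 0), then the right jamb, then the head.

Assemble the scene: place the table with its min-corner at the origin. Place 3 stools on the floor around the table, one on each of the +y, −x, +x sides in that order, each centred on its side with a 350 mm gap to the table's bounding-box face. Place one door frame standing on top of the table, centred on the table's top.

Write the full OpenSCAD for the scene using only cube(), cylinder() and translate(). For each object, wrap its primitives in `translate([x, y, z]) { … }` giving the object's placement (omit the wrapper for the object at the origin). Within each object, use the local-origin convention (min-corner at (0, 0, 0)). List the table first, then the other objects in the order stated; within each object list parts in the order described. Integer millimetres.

translate([0, 0, 654]) cube([1747, 948, 47]);
translate([32, 32, 0]) cube([84, 84, 654]);
translate([1631, 32, 0]) cube([84, 84, 654]);
translate([32, 832, 0]) cube([84, 84, 654]);
translate([1631, 832, 0]) cube([84, 84, 654]);
translate([705, 1298, 0]) {
  translate([0, 0, 395]) cube([337, 252, 23]);
  translate([17, 17, 0]) cylinder(h = 395, r = 17);
  translate([320, 17, 0]) cylinder(h = 395, r = 17);
  translate([17, 235, 0]) cylinder(h = 395, r = 17);
  translate([320, 235, 0]) cylinder(h = 395, r = 17);
}
translate([-687, 348, 0]) {
  translate([0, 0, 395]) cube([337, 252, 23]);
  translate([17, 17, 0]) cylinder(h = 395, r = 17);
  translate([320, 17, 0]) cylinder(h = 395, r = 17);
  translate([17, 235, 0]) cylinder(h = 395, r = 17);
  translate([320, 235, 0]) cylinder(h = 395, r = 17);
}
translate([2097, 348, 0]) {
  translate([0, 0, 395]) cube([337, 252, 23]);
  translate([17, 17, 0]) cylinder(h = 395, r = 17);
  translate([320, 17, 0]) cylinder(h = 395, r = 17);
  translate([17, 235, 0]) cylinder(h = 395, r = 17);
  translate([320, 235, 0]) cylinder(h = 395, r = 17);
}
translate([301, 417, 701]) {
  cube([80, 114, 2062]);
  translate([1065, 0, 0]) cube([80, 114, 2062]);
  translate([0, 0, 2062]) cube([1145, 114, 63]);
}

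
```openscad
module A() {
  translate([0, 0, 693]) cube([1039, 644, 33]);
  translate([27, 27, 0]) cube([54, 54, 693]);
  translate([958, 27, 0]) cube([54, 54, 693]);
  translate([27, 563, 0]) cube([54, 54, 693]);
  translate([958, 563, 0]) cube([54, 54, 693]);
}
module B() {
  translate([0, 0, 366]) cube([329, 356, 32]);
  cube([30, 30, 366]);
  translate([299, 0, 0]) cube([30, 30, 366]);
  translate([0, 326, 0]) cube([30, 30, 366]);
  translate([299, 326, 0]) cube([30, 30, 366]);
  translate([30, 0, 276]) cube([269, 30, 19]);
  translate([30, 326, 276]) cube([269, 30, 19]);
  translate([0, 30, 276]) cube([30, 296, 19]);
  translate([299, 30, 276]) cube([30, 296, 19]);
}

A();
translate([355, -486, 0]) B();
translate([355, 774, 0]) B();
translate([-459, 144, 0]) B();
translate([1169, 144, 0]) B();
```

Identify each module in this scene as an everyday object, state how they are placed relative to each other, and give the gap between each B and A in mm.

Each stool's nearest face is 130 mm from the table's bounding box.

A is a table. B is a stool. Four stools sit around the table at the −y, +y, −x, +x sides. The gap between each stool and the table is 130 mm.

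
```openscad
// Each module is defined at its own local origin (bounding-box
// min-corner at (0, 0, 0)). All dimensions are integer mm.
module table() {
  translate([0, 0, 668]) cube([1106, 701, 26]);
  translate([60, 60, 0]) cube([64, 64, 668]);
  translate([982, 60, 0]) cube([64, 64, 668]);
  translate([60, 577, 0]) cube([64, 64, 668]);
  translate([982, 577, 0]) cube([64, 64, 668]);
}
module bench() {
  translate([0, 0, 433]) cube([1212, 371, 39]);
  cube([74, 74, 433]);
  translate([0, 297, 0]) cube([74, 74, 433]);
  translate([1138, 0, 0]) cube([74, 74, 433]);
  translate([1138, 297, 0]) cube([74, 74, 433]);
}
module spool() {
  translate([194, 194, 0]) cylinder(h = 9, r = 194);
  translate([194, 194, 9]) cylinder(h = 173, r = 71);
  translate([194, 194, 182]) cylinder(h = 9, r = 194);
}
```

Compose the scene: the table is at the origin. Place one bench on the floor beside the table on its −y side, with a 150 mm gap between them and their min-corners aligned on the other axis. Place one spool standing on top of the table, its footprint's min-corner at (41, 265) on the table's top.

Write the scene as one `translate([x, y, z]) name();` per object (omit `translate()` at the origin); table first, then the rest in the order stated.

table();
translate([0, -521, 0]) bench();
translate([41, 265, 694]) spool();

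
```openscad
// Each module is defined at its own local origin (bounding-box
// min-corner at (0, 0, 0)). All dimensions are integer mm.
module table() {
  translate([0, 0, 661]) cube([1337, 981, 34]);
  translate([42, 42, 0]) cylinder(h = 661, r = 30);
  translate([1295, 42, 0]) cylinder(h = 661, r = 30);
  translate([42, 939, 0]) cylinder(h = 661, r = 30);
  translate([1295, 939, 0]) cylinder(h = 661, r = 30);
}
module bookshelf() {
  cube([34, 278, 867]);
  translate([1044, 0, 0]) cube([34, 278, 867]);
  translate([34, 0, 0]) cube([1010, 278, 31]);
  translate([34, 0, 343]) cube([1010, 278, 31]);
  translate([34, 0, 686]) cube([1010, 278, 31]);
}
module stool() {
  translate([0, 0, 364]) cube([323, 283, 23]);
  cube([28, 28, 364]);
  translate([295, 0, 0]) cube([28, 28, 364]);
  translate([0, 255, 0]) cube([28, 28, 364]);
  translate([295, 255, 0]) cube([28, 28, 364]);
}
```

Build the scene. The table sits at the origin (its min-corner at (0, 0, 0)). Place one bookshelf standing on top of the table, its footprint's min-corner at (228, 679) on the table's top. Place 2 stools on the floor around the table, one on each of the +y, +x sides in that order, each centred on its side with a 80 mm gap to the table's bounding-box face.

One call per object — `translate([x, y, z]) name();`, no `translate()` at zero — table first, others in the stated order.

table();
translate([228, 679, 695]) bookshelf();
translate([507, 1061, 0]) stool();
translate([1417, 349, 0]) stool();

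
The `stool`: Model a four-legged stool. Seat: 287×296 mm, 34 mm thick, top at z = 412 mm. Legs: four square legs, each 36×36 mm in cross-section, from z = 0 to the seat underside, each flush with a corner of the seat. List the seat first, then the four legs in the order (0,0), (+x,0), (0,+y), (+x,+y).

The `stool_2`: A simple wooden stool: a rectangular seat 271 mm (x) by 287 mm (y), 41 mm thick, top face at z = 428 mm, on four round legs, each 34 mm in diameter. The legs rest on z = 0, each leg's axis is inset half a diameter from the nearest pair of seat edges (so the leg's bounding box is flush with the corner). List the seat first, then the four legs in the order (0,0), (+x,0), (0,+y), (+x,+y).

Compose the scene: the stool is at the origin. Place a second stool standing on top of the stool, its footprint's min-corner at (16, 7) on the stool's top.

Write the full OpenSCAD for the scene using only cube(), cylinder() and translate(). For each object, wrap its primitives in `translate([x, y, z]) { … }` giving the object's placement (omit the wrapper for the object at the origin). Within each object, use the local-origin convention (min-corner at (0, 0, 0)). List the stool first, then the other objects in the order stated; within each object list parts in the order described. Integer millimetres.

translate([0, 0, 378]) cube([287, 296, 34]);
cube([36, 36, 378]);
translate([251, 0, 0]) cube([36, 36, 378]);
translate([0, 260, 0]) cube([36, 36, 378]);
translate([251, 260, 0]) cube([36, 36, 378]);
translate([16, 7, 412]) {
  translate([0, 0, 387]) cube([271, 287, 41]);
  translate([17, 17, 0]) cylinder(h = 387, r = 17);
  translate([254, 17, 0]) cylinder(h = 387, r = 17);
  translate([17, 270, 0]) cylinder(h = 387, r = 17);
  translate([254, 270, 0]) cylinder(h = 387, r = 17);
}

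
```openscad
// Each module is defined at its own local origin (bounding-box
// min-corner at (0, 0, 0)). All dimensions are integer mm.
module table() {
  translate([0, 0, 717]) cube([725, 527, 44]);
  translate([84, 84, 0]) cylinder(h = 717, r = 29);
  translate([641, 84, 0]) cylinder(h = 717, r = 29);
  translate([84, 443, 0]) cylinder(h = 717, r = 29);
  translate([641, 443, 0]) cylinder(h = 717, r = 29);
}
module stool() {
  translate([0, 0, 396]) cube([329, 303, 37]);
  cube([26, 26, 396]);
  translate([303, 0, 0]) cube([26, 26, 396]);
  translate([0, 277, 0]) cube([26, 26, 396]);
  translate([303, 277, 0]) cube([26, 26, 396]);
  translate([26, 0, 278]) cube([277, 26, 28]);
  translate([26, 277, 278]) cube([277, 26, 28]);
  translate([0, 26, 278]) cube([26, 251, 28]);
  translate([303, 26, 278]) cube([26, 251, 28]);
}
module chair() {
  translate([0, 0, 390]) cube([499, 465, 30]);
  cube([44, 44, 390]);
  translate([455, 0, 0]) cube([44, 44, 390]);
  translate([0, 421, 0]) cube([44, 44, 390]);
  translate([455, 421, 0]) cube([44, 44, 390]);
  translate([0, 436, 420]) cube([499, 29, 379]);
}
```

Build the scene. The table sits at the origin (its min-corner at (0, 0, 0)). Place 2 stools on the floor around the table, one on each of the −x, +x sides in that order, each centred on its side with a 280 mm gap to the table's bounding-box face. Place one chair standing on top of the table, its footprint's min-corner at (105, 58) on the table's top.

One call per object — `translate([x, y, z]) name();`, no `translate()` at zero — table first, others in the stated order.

table();
translate([-609, 112, 0]) stool();
translate([1005, 112, 0]) stool();
translate([105, 58, 761]) chair();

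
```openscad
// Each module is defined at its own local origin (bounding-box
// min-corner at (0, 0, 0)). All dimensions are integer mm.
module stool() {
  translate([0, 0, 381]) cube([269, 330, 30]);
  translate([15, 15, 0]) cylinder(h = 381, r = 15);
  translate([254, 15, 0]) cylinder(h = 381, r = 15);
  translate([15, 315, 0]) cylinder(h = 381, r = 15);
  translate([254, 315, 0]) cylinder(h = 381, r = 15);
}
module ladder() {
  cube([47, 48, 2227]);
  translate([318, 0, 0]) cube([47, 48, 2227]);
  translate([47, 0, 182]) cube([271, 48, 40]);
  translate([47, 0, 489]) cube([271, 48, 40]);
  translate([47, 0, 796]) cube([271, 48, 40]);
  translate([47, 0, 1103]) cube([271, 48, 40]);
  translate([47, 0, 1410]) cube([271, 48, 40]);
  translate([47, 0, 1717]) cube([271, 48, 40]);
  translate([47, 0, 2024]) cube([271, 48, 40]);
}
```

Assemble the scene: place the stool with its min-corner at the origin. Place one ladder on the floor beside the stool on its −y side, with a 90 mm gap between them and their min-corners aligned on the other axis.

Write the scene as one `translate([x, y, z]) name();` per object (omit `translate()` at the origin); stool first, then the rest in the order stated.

stool();
translate([0, -138, 0]) ladder();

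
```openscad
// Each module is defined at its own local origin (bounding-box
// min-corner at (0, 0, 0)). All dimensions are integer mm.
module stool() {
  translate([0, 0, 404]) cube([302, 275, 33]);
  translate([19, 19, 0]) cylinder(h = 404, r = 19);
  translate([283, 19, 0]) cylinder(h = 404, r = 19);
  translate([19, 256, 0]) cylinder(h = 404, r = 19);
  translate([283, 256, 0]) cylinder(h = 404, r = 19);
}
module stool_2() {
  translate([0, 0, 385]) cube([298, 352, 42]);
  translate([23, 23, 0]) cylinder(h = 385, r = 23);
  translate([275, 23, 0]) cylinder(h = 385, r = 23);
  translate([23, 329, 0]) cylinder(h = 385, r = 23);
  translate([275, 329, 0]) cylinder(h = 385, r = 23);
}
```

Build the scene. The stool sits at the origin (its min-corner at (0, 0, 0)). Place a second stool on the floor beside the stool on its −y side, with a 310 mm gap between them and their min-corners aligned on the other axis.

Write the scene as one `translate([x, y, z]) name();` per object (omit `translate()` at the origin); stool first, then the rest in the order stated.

stool();
translate([0, -662, 0]) stool_2();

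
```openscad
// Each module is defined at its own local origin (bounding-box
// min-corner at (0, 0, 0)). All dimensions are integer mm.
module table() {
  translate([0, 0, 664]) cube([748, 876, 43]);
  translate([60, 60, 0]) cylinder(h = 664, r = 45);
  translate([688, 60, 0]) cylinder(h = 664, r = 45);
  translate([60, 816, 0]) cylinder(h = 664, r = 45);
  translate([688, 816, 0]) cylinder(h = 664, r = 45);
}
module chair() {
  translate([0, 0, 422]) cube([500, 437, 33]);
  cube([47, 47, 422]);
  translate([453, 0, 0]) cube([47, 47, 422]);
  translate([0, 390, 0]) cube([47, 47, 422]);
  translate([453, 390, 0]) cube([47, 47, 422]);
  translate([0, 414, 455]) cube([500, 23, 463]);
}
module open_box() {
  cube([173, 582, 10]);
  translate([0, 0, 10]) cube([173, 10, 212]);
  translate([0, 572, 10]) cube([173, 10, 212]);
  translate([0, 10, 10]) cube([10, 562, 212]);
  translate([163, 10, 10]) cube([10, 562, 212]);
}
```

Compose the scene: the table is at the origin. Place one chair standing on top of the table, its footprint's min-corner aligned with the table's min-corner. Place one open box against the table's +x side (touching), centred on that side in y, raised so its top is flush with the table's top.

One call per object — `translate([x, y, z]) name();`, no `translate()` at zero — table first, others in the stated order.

table();
translate([0, 0, 707]) chair();
translate([748, 147, 485]) open_box();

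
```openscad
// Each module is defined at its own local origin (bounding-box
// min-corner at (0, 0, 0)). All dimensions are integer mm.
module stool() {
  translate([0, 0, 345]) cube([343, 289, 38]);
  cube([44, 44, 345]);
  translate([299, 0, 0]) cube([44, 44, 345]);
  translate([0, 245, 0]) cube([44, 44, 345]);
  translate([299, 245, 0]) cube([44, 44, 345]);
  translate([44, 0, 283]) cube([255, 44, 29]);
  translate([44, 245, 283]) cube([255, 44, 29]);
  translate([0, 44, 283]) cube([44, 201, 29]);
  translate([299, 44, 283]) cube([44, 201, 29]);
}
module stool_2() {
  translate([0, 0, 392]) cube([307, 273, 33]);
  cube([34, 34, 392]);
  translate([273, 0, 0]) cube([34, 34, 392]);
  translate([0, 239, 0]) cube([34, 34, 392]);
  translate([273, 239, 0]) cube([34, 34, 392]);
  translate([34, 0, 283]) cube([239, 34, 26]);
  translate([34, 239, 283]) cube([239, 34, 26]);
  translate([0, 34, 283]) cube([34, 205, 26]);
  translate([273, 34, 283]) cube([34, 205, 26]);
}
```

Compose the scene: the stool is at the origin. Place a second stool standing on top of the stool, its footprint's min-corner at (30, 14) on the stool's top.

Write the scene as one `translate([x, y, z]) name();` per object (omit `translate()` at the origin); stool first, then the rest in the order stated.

stool();
translate([30, 14, 383]) stool_2();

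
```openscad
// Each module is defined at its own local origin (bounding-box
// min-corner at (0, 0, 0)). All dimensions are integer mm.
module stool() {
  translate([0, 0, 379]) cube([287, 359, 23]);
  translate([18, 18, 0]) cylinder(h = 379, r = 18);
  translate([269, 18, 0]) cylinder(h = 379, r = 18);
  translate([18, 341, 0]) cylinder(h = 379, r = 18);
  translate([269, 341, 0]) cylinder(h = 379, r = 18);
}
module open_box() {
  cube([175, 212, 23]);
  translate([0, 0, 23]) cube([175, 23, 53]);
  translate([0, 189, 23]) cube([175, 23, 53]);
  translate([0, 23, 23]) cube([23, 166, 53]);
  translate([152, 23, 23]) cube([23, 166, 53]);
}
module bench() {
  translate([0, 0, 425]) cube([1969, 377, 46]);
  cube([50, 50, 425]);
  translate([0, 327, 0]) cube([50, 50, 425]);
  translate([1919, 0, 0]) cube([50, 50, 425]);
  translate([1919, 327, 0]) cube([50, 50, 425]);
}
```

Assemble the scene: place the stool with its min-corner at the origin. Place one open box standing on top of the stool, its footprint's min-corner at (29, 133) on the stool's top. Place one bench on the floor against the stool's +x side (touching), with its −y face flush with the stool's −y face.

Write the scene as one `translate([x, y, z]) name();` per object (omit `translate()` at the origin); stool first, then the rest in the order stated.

stool();
translate([29, 133, 402]) open_box();
translate([287, 0, 0]) bench();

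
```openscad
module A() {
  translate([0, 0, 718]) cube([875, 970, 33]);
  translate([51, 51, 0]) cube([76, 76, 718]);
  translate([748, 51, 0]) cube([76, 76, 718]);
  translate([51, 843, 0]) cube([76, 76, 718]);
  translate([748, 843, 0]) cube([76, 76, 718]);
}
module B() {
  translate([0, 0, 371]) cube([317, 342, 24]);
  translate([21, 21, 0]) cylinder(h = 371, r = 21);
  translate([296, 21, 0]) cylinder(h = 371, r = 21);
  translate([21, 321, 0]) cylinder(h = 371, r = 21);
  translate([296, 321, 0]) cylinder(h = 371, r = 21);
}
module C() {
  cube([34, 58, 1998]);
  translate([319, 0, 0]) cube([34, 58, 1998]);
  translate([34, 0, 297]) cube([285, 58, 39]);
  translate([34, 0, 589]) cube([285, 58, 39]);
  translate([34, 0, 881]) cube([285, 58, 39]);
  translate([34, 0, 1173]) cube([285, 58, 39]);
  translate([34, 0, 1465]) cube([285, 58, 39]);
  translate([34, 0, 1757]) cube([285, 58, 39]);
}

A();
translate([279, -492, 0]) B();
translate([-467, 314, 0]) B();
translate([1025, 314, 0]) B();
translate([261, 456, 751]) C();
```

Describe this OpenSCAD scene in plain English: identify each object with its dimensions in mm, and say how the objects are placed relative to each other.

A is a table: top 875 mm (x) × 970 mm (y), 33 mm thick, upper face at z = 751 mm, on four 76×76 mm square legs, each inset 51 mm from the nearest pair of top edges, running from z = 0 to the bottom of the top.

B is a four-legged stool. The seat is 317×342 mm, 24 mm thick, top at z = 395 mm. It stands on four round legs, each 42 mm in diameter, from z = 0 to the seat underside, each leg's axis is inset half a diameter from the nearest pair of seat edges (so the leg's bounding box is flush with the corner).

C is a straight ladder. Two 34×58 mm vertical rails, 1998 mm tall, stand 353 mm apart (outside-to-outside) with their front faces coplanar on the −y side. 6 rungs, each 58 mm deep and 39 mm tall, span between the inner faces of the rails, front faces flush with the rails. The lowest rung's underside is at z = 297 mm and rungs are spaced 292 mm apart (underside to underside).

Three stools sit around the table at the −y, −x, +x sides. The ladder is on top of the table, centred.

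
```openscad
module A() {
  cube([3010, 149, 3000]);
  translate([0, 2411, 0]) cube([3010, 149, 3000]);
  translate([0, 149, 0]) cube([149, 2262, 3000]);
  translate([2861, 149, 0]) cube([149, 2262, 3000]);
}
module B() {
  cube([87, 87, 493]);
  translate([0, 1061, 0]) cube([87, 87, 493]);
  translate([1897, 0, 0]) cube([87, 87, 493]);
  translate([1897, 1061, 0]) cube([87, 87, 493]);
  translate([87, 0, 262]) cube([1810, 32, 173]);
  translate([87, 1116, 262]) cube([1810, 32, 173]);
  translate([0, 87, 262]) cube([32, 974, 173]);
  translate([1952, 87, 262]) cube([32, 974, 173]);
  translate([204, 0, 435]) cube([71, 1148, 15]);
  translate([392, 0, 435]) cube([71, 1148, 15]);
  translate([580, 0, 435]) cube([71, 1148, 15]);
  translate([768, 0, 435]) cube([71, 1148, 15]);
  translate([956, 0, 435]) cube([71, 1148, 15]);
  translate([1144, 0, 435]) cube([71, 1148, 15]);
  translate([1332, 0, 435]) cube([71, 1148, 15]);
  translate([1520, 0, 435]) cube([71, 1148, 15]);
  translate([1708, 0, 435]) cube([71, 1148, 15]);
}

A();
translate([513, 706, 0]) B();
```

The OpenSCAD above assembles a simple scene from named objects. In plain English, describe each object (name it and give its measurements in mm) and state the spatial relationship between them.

A is a box-shaped house frame (walls only): outside footprint 3010×2560 mm, wall height 3000 mm, wall thickness 149 mm. The two y-facing walls run the full x-width; the two x-facing walls fit between the inner faces of the y-facing walls.

B is a bed frame 1984 mm long (x) by 1148 mm wide (y). Four 87×87 mm corner posts, 493 mm tall, at the corners of the footprint. Four rails of 32 mm thickness and 173 mm height run between adjacent posts with their undersides at z = 262 mm, their outer faces flush with the outside of the frame (the two x-running rails run between the posts' inner faces; the two y-running rails run between the posts' inner faces). 9 slats, each 71 mm wide (x) and 15 mm thick, lie across the top of the two x-running rails, running the full 1148 mm width of the frame in y; the slats are evenly spaced along x between the inner faces of the end posts with equal gaps (rounded down to the nearest mm) at the −x end and between each pair — any rounding remainder accumulates at the +x end.

The bed frame sits inside the house frame, centred.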